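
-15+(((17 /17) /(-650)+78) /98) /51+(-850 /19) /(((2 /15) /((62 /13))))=-1615.19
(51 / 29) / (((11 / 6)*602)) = 153 / 96019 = 0.00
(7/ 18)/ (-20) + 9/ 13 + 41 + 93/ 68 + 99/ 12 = 4080673/ 79560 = 51.29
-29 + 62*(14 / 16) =101 / 4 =25.25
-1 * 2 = -2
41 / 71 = 0.58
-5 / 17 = -0.29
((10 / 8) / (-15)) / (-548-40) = 1 / 7056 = 0.00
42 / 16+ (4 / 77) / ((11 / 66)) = 1809 / 616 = 2.94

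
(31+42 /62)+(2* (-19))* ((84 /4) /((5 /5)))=-23756 /31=-766.32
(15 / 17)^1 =15 / 17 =0.88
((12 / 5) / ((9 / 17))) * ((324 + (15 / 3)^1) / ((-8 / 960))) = -178976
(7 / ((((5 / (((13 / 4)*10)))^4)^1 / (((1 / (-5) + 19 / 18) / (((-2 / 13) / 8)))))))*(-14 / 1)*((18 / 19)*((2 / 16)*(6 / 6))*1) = 1400888489 / 1520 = 921637.16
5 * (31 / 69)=155 / 69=2.25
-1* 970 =-970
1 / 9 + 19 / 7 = 178 / 63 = 2.83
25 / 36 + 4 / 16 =17 / 18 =0.94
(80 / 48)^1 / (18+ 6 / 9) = 5 / 56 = 0.09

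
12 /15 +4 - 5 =-1 /5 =-0.20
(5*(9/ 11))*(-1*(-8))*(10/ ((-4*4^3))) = -1.28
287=287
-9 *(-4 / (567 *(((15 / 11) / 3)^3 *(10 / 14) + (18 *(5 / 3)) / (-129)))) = -228932 / 596655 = -0.38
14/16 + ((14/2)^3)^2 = 941199/8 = 117649.88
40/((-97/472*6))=-9440/291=-32.44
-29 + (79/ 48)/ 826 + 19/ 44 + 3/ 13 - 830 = -4866473431/ 5669664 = -858.34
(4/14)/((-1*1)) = -0.29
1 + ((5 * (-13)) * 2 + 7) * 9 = -1106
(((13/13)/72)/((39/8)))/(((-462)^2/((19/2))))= 19/149837688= 0.00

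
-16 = -16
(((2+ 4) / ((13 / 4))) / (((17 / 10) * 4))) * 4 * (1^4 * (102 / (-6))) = -240 / 13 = -18.46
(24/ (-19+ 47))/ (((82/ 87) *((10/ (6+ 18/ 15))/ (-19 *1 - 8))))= -126846/ 7175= -17.68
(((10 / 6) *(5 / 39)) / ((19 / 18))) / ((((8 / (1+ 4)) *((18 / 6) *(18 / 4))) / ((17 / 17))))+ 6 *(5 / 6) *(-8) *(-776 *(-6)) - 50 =-2484735895 / 13338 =-186289.99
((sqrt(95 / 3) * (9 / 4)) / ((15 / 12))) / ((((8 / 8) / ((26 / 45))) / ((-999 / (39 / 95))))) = -4218 * sqrt(285) / 5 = -14241.61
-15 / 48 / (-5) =1 / 16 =0.06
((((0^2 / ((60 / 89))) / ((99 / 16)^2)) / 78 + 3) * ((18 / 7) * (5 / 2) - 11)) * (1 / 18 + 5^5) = -900016 / 21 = -42857.90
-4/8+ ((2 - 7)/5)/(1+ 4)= -0.70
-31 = -31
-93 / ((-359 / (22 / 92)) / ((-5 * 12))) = -30690 / 8257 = -3.72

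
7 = 7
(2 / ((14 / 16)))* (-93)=-1488 / 7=-212.57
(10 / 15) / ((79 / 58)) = 116 / 237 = 0.49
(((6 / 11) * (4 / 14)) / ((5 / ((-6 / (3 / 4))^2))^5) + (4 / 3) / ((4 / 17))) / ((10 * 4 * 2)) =38658796289 / 57750000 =669.42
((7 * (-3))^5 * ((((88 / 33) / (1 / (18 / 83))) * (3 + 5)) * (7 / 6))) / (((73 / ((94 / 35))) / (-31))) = 761668500096 / 30295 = 25141723.06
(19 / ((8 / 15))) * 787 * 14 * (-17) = -26691105 / 4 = -6672776.25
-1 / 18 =-0.06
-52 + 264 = 212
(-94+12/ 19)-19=-2135/ 19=-112.37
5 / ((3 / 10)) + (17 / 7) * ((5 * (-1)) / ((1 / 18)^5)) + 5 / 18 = -2891036905 / 126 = -22944737.34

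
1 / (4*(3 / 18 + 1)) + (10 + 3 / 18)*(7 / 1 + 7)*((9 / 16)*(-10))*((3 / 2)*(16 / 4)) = -4803.54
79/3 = 26.33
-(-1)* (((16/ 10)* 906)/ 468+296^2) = 17085724/ 195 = 87619.10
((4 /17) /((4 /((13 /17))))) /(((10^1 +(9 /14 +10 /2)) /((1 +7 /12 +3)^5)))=45798878125 /7874413056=5.82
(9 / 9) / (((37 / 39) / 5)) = 195 / 37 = 5.27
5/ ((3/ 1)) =5/ 3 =1.67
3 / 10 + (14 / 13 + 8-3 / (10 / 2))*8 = 1771 / 26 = 68.12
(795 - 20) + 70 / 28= 1555 / 2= 777.50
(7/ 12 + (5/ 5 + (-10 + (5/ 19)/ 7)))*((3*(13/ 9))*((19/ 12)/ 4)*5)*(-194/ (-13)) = -1072.40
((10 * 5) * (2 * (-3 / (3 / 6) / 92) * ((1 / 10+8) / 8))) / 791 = -1215 / 145544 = -0.01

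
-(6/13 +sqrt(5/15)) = -sqrt(3)/3-6/13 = -1.04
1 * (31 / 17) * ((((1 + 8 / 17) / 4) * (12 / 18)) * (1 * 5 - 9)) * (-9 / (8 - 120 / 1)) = -2325 / 16184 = -0.14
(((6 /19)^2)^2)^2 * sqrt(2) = 1679616 * sqrt(2) /16983563041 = 0.00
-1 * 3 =-3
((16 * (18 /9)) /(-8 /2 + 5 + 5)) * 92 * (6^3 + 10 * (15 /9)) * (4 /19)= 4109824 /171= 24034.06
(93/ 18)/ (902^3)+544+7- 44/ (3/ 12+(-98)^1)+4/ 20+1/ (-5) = 949410132063337/ 1721660915568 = 551.45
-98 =-98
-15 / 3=-5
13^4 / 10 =28561 / 10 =2856.10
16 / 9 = 1.78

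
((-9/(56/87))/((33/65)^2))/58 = -12675/13552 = -0.94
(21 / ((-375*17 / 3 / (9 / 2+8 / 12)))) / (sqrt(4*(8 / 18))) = -651 / 17000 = -0.04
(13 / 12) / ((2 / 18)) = 9.75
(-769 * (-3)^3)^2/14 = 431102169/14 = 30793012.07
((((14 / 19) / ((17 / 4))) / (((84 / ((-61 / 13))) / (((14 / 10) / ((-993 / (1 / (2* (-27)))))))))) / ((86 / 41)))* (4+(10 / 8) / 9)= -2608543 / 5228186825160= -0.00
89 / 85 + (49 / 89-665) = -5018639 / 7565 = -663.40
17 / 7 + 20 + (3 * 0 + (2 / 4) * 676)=2523 / 7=360.43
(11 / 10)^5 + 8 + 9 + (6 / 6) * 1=1961051 / 100000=19.61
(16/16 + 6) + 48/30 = 8.60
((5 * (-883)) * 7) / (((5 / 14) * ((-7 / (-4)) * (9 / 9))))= -49448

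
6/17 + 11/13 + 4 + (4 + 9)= 4022/221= 18.20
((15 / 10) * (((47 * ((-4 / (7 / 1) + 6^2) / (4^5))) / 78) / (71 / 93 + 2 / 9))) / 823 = 406503 / 10544934400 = 0.00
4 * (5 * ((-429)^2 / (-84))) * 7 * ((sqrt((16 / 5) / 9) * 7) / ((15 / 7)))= -4008004 * sqrt(5) / 15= -597477.96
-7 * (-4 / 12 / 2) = 7 / 6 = 1.17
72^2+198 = 5382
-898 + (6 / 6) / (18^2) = -290951 / 324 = -898.00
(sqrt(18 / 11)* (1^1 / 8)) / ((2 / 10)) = 15* sqrt(22) / 88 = 0.80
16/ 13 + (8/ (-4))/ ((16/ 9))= 0.11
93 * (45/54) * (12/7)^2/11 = 11160/539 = 20.71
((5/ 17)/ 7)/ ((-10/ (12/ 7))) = -6/ 833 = -0.01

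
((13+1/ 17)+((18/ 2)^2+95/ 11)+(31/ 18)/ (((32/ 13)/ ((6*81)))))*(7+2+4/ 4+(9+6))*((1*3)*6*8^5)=1220785920000/ 187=6528266951.87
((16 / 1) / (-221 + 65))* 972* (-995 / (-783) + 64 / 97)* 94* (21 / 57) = -356235936 / 53447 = -6665.22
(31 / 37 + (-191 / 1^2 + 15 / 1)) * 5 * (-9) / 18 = 437.91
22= 22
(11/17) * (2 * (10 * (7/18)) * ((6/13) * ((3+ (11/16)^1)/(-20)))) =-4543/10608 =-0.43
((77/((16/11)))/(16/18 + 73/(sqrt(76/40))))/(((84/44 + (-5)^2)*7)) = -227601/2554642208 + 7870203*sqrt(190)/20437137664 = 0.01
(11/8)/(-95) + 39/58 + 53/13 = 1356633/286520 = 4.73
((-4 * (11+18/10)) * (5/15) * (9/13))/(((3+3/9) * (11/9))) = -10368/3575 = -2.90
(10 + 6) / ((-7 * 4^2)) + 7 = 48 / 7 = 6.86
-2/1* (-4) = 8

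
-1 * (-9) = 9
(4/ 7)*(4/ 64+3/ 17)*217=2015/ 68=29.63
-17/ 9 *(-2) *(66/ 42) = 374/ 63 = 5.94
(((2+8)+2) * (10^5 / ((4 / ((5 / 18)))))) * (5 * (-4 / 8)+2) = -125000 / 3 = -41666.67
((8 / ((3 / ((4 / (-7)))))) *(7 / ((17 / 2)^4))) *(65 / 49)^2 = -2163200 / 601601763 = -0.00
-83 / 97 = -0.86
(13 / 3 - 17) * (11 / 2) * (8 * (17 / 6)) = -14212 / 9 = -1579.11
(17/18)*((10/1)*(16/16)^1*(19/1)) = 1615/9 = 179.44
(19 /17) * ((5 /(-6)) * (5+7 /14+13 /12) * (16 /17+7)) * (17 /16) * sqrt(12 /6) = -112575 * sqrt(2) /2176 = -73.16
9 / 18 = 0.50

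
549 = 549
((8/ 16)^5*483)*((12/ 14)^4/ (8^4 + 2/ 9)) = 0.00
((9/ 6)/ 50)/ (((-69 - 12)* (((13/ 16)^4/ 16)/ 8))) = -2097152/ 19278675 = -0.11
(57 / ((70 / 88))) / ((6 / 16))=6688 / 35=191.09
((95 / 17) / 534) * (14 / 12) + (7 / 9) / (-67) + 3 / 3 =3651547 / 3649356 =1.00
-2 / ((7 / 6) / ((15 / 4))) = -45 / 7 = -6.43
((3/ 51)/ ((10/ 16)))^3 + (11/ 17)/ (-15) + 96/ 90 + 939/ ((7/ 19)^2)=208206303638/ 30092125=6918.96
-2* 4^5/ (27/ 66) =-45056/ 9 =-5006.22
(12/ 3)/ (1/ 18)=72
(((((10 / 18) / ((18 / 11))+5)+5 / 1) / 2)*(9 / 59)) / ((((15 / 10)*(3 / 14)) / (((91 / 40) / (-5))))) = -42679 / 38232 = -1.12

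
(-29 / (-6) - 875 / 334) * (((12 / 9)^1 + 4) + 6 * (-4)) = -62104 / 1503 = -41.32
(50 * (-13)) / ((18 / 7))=-2275 / 9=-252.78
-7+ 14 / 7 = -5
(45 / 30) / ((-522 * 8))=-1 / 2784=-0.00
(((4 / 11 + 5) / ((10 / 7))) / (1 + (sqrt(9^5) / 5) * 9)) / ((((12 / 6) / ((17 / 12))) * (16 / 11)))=7021 / 1683456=0.00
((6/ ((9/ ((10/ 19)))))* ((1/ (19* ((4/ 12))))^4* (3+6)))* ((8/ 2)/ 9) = 2160/ 2476099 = 0.00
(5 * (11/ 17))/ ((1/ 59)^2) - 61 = 190418/ 17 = 11201.06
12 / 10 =1.20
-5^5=-3125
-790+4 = -786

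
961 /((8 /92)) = 22103 /2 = 11051.50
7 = 7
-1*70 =-70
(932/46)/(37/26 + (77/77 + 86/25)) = 302900/87653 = 3.46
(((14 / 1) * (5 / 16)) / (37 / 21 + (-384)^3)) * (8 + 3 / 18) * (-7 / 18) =84035 / 342456522336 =0.00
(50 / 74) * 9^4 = 164025 / 37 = 4433.11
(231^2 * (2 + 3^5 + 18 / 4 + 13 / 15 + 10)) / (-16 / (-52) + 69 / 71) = 128236319211 / 11810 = 10858282.74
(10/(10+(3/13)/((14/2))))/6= 455/2739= 0.17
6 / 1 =6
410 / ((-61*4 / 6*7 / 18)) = -25.93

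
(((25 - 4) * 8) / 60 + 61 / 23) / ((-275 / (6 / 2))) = -0.06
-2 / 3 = -0.67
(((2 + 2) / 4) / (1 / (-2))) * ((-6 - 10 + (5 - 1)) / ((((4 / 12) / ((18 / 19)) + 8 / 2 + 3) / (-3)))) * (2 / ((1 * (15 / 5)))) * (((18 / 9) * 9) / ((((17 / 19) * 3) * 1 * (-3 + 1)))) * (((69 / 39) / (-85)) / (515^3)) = -3398112 / 1018646255989375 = -0.00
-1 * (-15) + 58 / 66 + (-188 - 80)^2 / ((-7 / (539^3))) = -1606711283392.12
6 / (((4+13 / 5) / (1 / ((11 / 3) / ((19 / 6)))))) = 95 / 121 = 0.79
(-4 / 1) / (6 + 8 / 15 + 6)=-15 / 47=-0.32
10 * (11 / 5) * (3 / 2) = 33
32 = 32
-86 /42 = -2.05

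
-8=-8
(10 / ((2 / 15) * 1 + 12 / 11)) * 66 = 54450 / 101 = 539.11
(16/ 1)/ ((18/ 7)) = 56/ 9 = 6.22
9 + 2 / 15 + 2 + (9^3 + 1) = 11117 / 15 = 741.13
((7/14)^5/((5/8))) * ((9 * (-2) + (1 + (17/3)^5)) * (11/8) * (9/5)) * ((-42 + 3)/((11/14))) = -64415533/1800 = -35786.41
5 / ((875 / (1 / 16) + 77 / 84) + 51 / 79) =0.00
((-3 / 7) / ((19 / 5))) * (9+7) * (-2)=480 / 133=3.61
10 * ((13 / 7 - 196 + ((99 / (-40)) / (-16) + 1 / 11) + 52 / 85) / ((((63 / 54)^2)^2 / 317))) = -4157795907189 / 12571636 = -330728.31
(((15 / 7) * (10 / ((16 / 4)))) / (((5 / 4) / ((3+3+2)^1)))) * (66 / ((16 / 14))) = 1980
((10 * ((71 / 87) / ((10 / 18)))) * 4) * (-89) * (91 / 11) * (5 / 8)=-8625435 / 319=-27038.98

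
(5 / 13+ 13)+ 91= 1357 / 13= 104.38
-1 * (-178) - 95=83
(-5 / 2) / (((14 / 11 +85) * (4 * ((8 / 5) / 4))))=-275 / 15184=-0.02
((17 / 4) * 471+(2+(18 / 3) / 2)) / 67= 8027 / 268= 29.95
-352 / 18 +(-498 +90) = -3848 / 9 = -427.56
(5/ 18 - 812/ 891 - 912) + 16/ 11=-147611/ 162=-911.18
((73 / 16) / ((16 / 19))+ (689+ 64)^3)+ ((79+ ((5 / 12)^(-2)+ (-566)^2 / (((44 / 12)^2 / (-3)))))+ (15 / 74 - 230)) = 12231483564219303 / 28652800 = 426886152.98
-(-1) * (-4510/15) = -902/3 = -300.67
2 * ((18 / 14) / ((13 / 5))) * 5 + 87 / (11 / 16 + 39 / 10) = 798510 / 33397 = 23.91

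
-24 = -24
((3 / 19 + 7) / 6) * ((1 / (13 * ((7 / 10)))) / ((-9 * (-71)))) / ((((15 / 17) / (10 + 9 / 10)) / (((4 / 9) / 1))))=504016 / 447456555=0.00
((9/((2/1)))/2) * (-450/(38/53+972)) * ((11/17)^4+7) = -16079646150/2152920817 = -7.47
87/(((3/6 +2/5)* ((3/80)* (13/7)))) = 162400/117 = 1388.03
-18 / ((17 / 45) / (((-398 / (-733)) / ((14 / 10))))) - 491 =-44440357 / 87227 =-509.48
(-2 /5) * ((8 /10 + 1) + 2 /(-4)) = -0.52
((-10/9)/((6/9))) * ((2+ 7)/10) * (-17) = 51/2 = 25.50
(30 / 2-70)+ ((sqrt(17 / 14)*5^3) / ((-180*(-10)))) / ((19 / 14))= -55+ 5*sqrt(238) / 1368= -54.94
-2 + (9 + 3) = 10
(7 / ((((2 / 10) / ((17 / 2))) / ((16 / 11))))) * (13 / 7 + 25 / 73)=764320 / 803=951.83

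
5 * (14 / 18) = 35 / 9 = 3.89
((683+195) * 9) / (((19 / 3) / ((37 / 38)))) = 1214.85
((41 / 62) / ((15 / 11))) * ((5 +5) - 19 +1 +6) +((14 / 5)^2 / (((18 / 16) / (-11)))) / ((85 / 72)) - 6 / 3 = -13419437 / 197625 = -67.90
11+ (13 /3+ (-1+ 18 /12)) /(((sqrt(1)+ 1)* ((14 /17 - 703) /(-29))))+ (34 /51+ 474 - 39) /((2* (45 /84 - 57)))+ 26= 836472769 /25163196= 33.24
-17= -17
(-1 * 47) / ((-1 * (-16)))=-47 / 16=-2.94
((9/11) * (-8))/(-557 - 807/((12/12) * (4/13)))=288/139909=0.00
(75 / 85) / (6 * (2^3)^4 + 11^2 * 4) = 3 / 85204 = 0.00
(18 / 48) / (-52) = -0.01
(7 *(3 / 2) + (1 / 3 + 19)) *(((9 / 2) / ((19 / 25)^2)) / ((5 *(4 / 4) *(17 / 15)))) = 41.02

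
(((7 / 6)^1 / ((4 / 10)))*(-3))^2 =1225 / 16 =76.56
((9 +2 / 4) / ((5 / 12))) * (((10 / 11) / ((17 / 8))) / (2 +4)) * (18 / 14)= 2736 / 1309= 2.09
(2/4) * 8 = 4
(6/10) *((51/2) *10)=153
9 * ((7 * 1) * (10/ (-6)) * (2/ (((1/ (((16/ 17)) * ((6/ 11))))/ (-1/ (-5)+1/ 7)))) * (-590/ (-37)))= -4078080/ 6919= -589.40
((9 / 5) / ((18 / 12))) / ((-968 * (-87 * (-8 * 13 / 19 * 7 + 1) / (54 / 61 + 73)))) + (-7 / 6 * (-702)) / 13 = 191218448027 / 3035214820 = 63.00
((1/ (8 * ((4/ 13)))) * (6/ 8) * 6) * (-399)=-46683/ 64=-729.42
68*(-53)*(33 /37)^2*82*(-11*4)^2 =-623062864512 /1369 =-455122618.34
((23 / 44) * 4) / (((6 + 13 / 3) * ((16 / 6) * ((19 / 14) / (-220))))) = -7245 / 589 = -12.30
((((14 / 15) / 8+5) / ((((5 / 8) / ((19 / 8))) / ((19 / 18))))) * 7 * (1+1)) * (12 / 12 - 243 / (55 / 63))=-5916942703 / 74250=-79689.46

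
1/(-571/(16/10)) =-8/2855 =-0.00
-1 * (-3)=3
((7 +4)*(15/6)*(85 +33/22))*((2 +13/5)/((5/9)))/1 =393921/20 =19696.05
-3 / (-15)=1 / 5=0.20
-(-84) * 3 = 252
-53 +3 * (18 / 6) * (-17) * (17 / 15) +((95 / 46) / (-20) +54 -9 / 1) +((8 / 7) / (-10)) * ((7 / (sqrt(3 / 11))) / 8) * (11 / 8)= -166983 / 920 -11 * sqrt(33) / 240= -181.77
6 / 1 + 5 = 11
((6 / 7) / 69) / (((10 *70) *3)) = 1 / 169050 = 0.00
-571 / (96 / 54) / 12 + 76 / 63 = -103055 / 4032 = -25.56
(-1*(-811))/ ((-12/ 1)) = -811/ 12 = -67.58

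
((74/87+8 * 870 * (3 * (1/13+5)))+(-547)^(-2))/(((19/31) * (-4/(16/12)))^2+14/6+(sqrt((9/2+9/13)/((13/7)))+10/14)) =813986227044329987534614/46022154303341517757 - 14610234435323931706869 * sqrt(210)/46022154303341517757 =13086.39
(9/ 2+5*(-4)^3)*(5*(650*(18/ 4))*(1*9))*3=-249166125/ 2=-124583062.50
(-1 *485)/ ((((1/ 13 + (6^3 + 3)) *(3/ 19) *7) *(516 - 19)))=-119795/ 29724576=-0.00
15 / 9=5 / 3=1.67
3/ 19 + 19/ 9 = 388/ 171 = 2.27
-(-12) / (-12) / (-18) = 1 / 18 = 0.06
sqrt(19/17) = sqrt(323)/17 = 1.06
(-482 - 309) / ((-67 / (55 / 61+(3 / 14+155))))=15065499 / 8174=1843.10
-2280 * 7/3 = -5320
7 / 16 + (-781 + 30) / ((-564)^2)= 8651 / 19881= 0.44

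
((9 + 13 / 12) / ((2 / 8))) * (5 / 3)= 605 / 9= 67.22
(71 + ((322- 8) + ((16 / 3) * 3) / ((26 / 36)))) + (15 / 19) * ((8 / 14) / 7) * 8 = 4934023 / 12103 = 407.67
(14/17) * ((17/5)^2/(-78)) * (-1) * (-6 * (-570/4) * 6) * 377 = 1180242/5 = 236048.40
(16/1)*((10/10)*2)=32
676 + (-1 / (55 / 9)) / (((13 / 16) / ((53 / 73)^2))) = 2575314364 / 3810235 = 675.89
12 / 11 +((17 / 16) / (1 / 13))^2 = 191.88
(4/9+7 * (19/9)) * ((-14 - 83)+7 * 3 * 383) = 1088602/9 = 120955.78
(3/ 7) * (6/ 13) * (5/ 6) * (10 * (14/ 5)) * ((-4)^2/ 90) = 32/ 39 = 0.82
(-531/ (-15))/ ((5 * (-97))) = -177/ 2425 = -0.07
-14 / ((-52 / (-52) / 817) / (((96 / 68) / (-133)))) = 2064 / 17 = 121.41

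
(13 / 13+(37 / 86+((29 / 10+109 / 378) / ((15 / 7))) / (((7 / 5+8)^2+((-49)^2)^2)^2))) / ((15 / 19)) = 1965964658405280869791 / 1085192301815461247220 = 1.81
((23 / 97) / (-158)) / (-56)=23 / 858256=0.00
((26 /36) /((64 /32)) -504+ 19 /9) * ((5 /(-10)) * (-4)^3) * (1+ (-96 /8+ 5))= 288880 /3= 96293.33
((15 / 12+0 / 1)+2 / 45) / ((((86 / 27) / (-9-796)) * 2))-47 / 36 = -1020935 / 6192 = -164.88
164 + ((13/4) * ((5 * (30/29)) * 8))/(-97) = 457432/2813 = 162.61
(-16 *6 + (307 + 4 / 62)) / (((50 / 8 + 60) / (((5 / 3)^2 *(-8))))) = -116320 / 1643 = -70.80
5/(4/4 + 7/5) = 25/12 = 2.08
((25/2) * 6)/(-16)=-75/16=-4.69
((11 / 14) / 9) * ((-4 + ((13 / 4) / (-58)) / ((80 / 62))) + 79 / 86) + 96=1604357207 / 16759680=95.73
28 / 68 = 7 / 17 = 0.41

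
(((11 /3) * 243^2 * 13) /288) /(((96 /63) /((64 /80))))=6567561 /1280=5130.91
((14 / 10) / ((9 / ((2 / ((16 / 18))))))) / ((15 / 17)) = 119 / 300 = 0.40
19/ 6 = 3.17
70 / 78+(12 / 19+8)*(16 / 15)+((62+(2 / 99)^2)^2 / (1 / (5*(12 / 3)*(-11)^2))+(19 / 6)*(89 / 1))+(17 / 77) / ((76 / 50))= 9302894.55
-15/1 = -15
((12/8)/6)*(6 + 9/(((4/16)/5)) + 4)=95/2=47.50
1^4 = 1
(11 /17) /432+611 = 4487195 /7344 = 611.00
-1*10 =-10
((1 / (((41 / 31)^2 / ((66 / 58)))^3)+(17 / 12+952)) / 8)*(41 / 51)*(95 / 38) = 6629129626139157365 / 27668440549562688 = 239.59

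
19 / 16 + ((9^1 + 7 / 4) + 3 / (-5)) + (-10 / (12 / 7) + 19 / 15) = 325 / 48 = 6.77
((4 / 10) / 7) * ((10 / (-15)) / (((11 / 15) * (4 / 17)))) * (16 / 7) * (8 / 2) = -1088 / 539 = -2.02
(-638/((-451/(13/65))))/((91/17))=986/18655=0.05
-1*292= -292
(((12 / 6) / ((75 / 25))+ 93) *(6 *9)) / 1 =5058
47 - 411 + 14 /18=-3269 /9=-363.22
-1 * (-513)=513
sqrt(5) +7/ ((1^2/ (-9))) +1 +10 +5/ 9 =-463/ 9 +sqrt(5) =-49.21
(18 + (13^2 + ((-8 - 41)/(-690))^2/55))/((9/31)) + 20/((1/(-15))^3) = -15755893832069/235669500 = -66855.89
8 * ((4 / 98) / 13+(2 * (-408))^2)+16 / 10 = 16966016056 / 3185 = 5326849.63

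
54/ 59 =0.92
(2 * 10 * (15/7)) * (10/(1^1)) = 3000/7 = 428.57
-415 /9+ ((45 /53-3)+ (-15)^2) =84304 /477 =176.74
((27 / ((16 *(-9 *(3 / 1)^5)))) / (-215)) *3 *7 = 7 / 92880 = 0.00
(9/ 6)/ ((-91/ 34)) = -51/ 91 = -0.56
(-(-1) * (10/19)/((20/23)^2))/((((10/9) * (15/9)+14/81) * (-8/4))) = -42849/249280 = -0.17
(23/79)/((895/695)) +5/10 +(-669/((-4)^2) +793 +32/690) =58696730951/78058320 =751.96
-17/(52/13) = -17/4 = -4.25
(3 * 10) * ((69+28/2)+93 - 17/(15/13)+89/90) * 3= 14603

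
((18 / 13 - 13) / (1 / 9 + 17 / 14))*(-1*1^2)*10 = 190260 / 2171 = 87.64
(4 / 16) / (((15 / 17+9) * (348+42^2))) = 17 / 1419264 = 0.00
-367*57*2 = -41838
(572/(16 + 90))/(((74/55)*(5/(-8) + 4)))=62920/52947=1.19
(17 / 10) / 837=17 / 8370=0.00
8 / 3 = 2.67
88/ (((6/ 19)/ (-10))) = -8360/ 3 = -2786.67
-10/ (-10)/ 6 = 0.17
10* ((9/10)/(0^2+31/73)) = 657/31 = 21.19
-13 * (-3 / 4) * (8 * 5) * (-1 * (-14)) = 5460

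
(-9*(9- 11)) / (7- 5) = 9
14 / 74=7 / 37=0.19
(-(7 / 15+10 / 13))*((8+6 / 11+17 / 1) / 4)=-67721 / 8580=-7.89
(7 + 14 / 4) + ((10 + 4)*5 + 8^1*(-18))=-63.50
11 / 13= 0.85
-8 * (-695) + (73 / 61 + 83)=5644.20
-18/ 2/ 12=-3/ 4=-0.75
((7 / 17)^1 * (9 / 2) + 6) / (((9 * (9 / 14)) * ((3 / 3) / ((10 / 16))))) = 0.85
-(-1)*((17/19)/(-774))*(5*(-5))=0.03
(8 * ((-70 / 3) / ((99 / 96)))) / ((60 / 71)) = -63616 / 297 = -214.20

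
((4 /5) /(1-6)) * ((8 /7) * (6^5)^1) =-248832 /175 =-1421.90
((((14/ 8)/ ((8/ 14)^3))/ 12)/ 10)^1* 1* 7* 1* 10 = 16807/ 3072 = 5.47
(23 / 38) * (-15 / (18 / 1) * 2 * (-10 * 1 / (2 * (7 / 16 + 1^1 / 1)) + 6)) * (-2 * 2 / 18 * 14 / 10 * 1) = 406 / 513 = 0.79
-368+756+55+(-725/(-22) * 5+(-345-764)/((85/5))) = 202909/374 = 542.54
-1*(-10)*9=90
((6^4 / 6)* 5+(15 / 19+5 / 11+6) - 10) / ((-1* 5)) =-225144 / 1045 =-215.45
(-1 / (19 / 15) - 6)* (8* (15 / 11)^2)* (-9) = 2089800 / 2299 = 909.00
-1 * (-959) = 959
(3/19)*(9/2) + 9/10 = 1.61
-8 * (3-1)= -16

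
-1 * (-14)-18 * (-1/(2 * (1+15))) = 233/16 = 14.56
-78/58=-39/29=-1.34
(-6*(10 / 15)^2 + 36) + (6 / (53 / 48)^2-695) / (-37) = 16208593 / 311799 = 51.98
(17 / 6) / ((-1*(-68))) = 1 / 24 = 0.04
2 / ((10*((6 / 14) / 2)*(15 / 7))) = 0.44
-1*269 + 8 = -261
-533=-533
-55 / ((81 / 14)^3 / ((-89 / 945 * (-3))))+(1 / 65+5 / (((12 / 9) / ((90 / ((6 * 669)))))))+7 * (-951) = -1846090891707757 / 277316542620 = -6656.98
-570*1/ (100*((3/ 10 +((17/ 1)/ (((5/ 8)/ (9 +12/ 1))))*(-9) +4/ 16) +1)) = 114/ 102785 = 0.00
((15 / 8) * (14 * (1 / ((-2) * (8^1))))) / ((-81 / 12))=35 / 144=0.24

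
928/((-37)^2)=928/1369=0.68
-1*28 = -28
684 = 684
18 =18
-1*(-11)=11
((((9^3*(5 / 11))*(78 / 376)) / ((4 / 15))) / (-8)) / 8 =-2132325 / 529408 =-4.03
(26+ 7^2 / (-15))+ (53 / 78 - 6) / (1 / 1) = 6791 / 390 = 17.41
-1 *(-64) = 64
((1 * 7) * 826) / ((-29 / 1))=-5782 / 29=-199.38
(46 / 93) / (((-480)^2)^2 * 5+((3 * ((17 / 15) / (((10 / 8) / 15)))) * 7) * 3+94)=115 / 61710336221061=0.00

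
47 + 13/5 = 248/5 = 49.60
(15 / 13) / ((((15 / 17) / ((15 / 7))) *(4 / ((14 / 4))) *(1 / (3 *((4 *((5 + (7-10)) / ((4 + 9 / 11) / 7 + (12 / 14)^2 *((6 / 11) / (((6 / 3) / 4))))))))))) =37485 / 949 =39.50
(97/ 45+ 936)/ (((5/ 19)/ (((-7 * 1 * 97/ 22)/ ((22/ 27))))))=-1633924551/ 12100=-135035.09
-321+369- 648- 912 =-1512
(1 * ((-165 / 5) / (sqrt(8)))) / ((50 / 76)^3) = -452694 * sqrt(2) / 15625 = -40.97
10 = 10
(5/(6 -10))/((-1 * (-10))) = -1/8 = -0.12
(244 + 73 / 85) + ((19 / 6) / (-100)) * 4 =624067 / 2550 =244.73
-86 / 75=-1.15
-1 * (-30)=30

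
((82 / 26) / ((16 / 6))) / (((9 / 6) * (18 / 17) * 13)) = 697 / 12168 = 0.06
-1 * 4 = -4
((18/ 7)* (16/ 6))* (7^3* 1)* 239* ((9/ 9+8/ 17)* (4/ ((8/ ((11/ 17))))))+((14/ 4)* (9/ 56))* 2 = 618343401/ 2312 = 267449.57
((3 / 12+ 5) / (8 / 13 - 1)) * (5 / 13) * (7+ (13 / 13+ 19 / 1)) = -567 / 4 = -141.75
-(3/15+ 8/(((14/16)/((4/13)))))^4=-3533050288881/42859350625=-82.43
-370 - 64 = -434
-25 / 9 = -2.78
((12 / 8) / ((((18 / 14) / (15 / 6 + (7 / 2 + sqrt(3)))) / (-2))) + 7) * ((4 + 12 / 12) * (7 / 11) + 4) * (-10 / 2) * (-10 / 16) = -13825 / 88 - 13825 * sqrt(3) / 264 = -247.81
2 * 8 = 16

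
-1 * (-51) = 51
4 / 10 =2 / 5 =0.40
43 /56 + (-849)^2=40364899 /56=720801.77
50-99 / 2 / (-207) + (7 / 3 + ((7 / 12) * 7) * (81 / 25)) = 454037 / 6900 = 65.80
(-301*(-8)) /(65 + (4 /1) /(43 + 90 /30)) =55384 /1497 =37.00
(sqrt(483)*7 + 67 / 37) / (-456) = -7*sqrt(483) / 456-67 / 16872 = -0.34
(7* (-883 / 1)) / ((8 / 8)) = -6181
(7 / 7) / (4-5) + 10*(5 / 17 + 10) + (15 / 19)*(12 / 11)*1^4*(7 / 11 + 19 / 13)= 52712171 / 508079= 103.75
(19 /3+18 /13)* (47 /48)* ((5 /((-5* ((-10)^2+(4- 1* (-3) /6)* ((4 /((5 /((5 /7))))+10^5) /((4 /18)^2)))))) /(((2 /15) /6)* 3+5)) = -10535 /64364018784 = -0.00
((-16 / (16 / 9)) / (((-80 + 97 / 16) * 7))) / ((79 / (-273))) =-432 / 7189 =-0.06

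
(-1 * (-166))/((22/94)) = 7802/11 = 709.27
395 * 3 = 1185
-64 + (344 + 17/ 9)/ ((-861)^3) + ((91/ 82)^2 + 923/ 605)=-851378198464567/ 13901681358180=-61.24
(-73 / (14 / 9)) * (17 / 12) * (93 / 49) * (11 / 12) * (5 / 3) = -2115905 / 10976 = -192.78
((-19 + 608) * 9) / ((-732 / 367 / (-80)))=12969780 / 61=212619.34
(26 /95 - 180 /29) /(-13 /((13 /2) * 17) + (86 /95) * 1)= -138941 /18444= -7.53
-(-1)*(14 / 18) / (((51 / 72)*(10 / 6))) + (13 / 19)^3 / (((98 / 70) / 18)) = 4.78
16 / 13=1.23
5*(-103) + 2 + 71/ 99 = -50716/ 99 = -512.28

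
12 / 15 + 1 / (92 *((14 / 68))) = 1373 / 1610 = 0.85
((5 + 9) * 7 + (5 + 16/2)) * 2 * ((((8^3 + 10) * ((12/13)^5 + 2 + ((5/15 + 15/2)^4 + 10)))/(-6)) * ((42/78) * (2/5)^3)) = -13654158514615451/5430160125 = -2514503.85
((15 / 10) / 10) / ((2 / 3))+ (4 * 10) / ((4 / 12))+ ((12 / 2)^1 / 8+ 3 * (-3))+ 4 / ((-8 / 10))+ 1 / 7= 29993 / 280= 107.12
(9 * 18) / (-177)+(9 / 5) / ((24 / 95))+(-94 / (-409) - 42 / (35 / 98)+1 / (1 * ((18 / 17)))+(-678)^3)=-2707491211608181 / 8687160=-311665862.22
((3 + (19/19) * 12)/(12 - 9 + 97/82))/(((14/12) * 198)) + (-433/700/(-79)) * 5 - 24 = -999223611/41729380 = -23.95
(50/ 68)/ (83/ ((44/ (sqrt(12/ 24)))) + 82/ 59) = 234159200/ 34930223 -158907650 * sqrt(2)/ 34930223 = 0.27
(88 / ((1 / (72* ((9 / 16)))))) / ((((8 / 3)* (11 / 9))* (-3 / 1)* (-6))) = 243 / 4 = 60.75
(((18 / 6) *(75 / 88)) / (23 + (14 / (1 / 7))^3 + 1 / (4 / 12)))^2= 50625 / 6860342409369856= 0.00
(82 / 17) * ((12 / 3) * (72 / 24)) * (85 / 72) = 205 / 3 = 68.33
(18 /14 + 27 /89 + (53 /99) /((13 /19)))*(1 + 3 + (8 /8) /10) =77961131 /8018010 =9.72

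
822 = 822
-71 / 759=-0.09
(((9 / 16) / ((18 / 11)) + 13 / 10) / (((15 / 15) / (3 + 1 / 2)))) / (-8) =-1841 / 2560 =-0.72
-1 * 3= -3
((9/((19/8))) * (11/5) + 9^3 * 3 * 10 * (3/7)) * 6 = 37430964/665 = 56287.16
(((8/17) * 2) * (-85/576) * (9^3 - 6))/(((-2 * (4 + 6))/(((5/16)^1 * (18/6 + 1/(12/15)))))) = 20485/3072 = 6.67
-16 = -16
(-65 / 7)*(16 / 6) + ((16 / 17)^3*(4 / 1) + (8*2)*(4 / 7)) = -1267400 / 103173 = -12.28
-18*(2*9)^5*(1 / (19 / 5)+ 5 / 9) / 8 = -66134880 / 19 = -3480783.16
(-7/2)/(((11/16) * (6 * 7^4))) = -4/11319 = -0.00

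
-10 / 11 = -0.91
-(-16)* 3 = 48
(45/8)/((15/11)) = 33/8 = 4.12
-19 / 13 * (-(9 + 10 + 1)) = 380 / 13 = 29.23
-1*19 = -19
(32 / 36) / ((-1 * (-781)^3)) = 8 / 4287415869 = 0.00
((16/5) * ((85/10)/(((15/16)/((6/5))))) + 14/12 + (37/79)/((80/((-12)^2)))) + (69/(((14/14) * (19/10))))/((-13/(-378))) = 15992519981/14634750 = 1092.78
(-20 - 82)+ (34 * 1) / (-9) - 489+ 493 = -916 / 9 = -101.78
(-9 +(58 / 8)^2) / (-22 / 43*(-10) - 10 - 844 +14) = -29971 / 574400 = -0.05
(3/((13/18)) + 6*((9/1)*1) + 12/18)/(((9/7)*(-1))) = -16058/351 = -45.75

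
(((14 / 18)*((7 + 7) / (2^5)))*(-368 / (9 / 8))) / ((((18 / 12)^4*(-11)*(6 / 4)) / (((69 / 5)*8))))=53086208 / 360855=147.11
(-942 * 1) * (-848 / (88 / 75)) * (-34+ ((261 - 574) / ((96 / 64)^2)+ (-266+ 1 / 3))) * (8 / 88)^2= -298723900 / 121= -2468792.56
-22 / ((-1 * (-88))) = -1 / 4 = -0.25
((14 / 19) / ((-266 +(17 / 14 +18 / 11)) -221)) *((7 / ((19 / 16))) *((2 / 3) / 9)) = -482944 / 726726573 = -0.00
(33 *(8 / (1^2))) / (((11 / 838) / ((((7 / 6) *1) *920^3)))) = 18271135232000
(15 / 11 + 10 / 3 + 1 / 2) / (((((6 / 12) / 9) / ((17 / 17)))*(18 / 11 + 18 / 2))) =343 / 39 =8.79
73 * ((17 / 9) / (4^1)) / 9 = 1241 / 324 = 3.83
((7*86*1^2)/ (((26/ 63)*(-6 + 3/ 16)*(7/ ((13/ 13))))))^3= -3015943483392/ 65450827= -46079.53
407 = 407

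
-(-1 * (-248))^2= -61504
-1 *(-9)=9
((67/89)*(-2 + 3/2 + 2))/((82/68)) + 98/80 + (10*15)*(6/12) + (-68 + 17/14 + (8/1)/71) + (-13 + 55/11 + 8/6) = 831706151/217626360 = 3.82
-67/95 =-0.71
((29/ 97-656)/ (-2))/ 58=63603/ 11252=5.65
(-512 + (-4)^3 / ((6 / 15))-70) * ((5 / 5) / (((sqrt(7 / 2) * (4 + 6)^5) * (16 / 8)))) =-53 * sqrt(14) / 100000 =-0.00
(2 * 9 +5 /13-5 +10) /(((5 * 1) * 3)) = 1.56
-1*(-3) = 3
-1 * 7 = -7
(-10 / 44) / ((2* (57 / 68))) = -85 / 627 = -0.14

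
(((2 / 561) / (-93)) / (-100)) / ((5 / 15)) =1 / 869550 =0.00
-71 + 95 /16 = -1041 /16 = -65.06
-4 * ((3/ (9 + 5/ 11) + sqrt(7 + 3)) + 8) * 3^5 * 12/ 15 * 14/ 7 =-168156/ 13 - 7776 * sqrt(10)/ 5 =-17853.05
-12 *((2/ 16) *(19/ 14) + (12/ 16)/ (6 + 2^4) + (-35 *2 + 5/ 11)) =256287/ 308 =832.10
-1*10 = -10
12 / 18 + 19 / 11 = 79 / 33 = 2.39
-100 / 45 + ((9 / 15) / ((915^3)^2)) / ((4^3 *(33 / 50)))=-91809307111301999999 / 41314188200085900000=-2.22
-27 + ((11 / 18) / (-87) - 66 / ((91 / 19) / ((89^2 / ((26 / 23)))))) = -178932241025 / 1852578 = -96585.54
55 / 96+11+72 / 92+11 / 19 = 542627 / 41952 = 12.93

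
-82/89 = -0.92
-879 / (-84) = 293 / 28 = 10.46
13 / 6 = 2.17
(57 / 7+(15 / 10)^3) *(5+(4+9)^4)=329019.11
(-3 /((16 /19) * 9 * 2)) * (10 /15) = -19 /144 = -0.13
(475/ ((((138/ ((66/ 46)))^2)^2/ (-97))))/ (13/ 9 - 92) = 1214251335/ 204235049612848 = 0.00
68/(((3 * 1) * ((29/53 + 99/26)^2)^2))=14423041781824/228858391063059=0.06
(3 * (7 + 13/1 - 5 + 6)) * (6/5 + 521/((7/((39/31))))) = 926073/155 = 5974.66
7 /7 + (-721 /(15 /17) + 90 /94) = -574699 /705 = -815.18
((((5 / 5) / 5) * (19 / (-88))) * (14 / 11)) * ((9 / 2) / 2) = -1197 / 9680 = -0.12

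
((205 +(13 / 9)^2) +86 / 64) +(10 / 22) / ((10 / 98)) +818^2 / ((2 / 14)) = 133552514185 / 28512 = 4684080.88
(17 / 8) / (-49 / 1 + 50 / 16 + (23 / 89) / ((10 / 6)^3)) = -189125 / 4077907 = -0.05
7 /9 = 0.78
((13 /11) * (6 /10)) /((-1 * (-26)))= 3 /110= 0.03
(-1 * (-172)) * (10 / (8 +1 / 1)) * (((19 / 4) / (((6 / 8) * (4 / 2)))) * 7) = 4236.30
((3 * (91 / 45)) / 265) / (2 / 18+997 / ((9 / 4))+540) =273 / 11724925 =0.00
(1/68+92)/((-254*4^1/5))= -31285/69088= -0.45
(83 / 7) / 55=0.22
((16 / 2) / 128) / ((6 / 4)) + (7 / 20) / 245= 181 / 4200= 0.04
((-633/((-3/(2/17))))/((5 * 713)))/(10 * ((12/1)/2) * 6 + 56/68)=211/10933855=0.00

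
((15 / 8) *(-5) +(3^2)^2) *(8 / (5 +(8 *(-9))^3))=-573 / 373243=-0.00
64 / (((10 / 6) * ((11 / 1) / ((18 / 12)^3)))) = 11.78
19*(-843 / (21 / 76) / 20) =-101441 / 35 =-2898.31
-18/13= -1.38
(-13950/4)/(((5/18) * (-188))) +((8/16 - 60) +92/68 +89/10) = 280207/15980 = 17.53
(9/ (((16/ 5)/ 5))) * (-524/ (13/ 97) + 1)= -11433375/ 208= -54968.15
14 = 14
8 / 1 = 8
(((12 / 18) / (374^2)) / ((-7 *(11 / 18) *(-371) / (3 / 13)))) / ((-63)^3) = -1 / 360803165439717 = -0.00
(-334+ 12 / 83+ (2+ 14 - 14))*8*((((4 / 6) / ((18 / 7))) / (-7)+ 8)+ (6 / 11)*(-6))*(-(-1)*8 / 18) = -111618304 / 20169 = -5534.15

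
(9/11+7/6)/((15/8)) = 524/495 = 1.06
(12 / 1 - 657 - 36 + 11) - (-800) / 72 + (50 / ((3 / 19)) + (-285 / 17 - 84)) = -67777 / 153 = -442.99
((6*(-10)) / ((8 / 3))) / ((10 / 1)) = -9 / 4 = -2.25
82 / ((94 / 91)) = 3731 / 47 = 79.38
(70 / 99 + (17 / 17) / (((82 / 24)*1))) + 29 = 121769 / 4059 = 30.00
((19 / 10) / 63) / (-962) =-19 / 606060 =-0.00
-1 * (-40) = 40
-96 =-96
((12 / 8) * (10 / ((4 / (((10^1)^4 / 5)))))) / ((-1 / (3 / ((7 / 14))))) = -45000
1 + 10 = 11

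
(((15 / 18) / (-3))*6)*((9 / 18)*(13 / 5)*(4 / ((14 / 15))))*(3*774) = -150930 / 7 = -21561.43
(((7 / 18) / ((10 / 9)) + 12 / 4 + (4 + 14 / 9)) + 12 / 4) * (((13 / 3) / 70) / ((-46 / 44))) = -306449 / 434700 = -0.70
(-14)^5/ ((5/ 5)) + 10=-537814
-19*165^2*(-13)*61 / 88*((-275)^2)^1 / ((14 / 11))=31021305046875 / 112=276975937918.53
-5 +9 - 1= 3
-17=-17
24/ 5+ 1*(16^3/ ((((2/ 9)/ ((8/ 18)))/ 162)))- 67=6635209/ 5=1327041.80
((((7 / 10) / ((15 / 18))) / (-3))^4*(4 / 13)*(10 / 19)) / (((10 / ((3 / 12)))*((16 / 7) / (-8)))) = -16807 / 192968750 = -0.00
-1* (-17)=17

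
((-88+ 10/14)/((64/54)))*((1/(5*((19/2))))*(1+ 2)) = -49491/10640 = -4.65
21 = 21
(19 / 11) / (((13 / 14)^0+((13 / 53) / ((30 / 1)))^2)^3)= 306998565997779000000 / 177771658498426180199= 1.73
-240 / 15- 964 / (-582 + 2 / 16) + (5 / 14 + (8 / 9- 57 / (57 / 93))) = -8889889 / 83790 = -106.10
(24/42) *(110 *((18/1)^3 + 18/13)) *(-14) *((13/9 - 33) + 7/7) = 2039092000/13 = 156853230.77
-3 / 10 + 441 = 4407 / 10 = 440.70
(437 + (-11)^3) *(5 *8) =-35760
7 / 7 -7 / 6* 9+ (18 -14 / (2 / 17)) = -221 / 2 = -110.50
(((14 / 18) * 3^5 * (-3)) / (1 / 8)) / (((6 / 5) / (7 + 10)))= -64260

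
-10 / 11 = -0.91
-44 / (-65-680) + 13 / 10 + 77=23351 / 298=78.36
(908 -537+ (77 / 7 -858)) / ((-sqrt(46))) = 238*sqrt(46) / 23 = 70.18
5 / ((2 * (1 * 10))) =0.25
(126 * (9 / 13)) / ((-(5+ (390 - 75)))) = -567 / 2080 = -0.27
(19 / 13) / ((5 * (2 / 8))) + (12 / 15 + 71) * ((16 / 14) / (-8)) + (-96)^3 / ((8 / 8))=-80511803 / 91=-884745.09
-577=-577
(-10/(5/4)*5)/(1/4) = -160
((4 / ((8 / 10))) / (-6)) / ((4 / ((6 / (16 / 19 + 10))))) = -95 / 824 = -0.12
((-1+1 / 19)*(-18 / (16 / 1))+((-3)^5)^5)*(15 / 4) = -3177332285407.25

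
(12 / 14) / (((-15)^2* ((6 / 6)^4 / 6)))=4 / 175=0.02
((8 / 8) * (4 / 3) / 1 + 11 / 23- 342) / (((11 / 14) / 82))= -26947004 / 759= -35503.30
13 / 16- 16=-243 / 16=-15.19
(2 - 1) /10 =0.10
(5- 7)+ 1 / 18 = -35 / 18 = -1.94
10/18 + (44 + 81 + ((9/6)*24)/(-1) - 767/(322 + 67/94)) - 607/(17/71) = -11361508279/4641255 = -2447.94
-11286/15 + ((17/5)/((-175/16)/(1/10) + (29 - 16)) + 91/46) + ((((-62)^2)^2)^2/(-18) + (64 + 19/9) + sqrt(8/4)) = -6453041820925666459/531990 + sqrt(2) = -12130005866510.49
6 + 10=16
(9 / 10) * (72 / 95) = 324 / 475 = 0.68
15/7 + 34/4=149/14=10.64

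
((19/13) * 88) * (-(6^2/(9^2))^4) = -428032/85293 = -5.02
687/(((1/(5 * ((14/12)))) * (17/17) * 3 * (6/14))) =56105/18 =3116.94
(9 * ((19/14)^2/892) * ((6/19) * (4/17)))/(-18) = -0.00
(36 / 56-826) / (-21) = 11555 / 294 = 39.30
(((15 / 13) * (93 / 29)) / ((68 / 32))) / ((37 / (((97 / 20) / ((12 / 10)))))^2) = 1458395 / 70191368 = 0.02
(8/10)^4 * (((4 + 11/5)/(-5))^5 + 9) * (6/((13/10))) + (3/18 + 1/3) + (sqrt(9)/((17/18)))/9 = 12.32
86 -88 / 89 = 7566 / 89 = 85.01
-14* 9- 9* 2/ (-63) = -125.71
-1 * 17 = -17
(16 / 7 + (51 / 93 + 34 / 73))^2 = 2732466529 / 250937281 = 10.89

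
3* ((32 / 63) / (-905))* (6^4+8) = -41728 / 19005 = -2.20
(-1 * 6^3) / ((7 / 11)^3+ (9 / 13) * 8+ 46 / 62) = -57930444 / 1753495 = -33.04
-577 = -577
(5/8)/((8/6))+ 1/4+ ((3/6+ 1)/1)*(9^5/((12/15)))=3542963/32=110717.59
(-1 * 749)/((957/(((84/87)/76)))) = -5243/527307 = -0.01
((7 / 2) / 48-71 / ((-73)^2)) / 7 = 30487 / 3581088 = 0.01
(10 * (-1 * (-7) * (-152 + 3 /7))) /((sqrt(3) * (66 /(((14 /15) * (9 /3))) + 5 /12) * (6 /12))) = -118832 * sqrt(3) /403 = -510.73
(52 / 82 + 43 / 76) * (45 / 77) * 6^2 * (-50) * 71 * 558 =-2999666965500 / 59983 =-50008618.53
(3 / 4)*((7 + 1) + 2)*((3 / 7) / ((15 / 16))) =24 / 7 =3.43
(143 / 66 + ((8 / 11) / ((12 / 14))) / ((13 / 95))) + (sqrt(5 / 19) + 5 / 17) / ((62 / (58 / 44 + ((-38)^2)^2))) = 27152.38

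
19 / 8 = 2.38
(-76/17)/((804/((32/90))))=-304/153765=-0.00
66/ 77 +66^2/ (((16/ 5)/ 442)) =8423427/ 14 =601673.36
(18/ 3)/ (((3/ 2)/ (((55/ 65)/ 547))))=44/ 7111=0.01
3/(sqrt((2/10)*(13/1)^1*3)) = sqrt(195)/13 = 1.07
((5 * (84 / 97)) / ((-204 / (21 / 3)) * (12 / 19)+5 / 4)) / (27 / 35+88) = -7820400 / 2750686133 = -0.00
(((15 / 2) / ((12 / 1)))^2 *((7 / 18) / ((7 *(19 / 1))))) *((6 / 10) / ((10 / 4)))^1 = 1 / 3648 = 0.00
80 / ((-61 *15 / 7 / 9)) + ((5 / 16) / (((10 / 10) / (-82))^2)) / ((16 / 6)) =1527363 / 1952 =782.46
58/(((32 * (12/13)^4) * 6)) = 0.42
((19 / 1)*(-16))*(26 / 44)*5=-9880 / 11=-898.18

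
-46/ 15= -3.07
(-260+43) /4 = -217 /4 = -54.25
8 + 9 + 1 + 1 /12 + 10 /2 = 277 /12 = 23.08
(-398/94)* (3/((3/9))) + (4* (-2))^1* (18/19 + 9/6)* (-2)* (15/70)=-185751/6251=-29.72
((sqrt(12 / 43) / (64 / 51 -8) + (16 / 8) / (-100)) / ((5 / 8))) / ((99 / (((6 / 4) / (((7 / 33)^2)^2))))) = -1832787 *sqrt(129) / 22197245 -71874 / 300125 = -1.18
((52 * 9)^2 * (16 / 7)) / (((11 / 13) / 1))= 45556992 / 77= 591649.25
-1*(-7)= 7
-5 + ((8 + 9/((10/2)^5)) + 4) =21884/3125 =7.00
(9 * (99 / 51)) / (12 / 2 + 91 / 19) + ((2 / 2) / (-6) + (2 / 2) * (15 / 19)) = 890737 / 397290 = 2.24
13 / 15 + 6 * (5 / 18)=38 / 15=2.53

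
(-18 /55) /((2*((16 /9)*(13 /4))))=-81 /2860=-0.03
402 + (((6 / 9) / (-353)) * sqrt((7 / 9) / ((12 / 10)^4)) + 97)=499 - 25 * sqrt(7) / 57186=499.00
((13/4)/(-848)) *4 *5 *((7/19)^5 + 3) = -30245735/131233247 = -0.23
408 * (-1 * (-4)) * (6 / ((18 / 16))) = 8704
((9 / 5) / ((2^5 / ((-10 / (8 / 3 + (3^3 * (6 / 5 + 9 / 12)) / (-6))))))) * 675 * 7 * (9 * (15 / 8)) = 86113125 / 11728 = 7342.52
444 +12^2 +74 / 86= 25321 / 43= 588.86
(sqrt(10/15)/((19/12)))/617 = 4 * sqrt(6)/11723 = 0.00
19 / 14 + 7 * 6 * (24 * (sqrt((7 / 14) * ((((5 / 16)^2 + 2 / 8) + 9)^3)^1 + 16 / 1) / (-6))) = 19 / 14 - 21 * sqrt(28480526738) / 1024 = -3459.58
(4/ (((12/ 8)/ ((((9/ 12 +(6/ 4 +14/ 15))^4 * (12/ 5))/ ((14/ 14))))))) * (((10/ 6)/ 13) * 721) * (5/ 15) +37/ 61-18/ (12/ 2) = 20247.74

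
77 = 77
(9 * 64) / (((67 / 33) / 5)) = 1418.51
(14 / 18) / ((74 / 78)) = 91 / 111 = 0.82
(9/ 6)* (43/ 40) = 1.61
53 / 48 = 1.10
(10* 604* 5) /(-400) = -151 /2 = -75.50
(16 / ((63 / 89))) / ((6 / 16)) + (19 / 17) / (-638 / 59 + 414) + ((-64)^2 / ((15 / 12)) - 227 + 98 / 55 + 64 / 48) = 688785184397 / 221247180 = 3113.19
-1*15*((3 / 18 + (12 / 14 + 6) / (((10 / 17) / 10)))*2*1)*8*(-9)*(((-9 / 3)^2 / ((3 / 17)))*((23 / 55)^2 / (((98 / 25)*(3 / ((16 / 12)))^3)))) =56438629120 / 1120581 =50365.51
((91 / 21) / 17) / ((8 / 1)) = 13 / 408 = 0.03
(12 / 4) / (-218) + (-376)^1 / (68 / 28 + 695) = -294211 / 532138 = -0.55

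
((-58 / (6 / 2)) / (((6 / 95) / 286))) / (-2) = 393965 / 9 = 43773.89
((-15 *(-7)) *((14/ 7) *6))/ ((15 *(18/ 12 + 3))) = 56/ 3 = 18.67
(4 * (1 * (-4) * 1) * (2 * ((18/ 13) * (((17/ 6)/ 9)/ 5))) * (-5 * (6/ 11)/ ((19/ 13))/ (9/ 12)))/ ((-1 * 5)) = -4352/ 3135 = -1.39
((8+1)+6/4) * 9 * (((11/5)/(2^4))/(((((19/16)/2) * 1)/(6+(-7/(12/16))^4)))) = 47365934/285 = 166196.26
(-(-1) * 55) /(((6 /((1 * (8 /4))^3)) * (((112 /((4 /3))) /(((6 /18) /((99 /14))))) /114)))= 380 /81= 4.69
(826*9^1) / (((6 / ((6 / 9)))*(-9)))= -826 / 9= -91.78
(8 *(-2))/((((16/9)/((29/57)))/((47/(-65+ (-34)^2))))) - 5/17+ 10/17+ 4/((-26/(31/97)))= 0.05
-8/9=-0.89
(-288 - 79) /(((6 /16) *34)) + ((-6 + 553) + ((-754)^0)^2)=26480 /51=519.22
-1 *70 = -70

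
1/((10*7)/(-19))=-19/70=-0.27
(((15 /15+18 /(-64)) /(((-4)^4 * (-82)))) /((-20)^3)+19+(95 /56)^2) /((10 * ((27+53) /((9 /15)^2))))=51848644618143 /5266472960000000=0.01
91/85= 1.07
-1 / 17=-0.06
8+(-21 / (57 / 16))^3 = -1350056 / 6859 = -196.83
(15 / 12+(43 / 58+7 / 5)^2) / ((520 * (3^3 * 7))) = 245383 / 4132674000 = 0.00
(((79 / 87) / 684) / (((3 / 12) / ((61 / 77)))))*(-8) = -38552 / 1145529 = -0.03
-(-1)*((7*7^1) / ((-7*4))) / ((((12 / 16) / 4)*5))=-28 / 15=-1.87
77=77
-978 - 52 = -1030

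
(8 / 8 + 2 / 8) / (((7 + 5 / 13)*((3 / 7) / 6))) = 455 / 192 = 2.37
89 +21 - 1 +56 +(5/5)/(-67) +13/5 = 56141/335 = 167.59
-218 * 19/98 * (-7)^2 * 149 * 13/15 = -4011527/15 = -267435.13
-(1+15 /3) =-6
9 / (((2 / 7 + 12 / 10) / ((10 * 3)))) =4725 / 26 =181.73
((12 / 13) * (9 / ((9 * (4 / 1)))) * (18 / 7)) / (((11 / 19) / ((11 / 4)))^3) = 185193 / 2912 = 63.60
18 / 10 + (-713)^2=2541854 / 5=508370.80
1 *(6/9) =2/3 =0.67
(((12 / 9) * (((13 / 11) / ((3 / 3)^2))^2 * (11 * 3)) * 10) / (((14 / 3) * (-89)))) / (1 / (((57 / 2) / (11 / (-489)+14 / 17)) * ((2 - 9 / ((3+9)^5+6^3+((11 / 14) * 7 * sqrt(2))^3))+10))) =-14304579213133464554520 / 22643538767879030617 - 5232370288860 * sqrt(2) / 2058503524352639147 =-631.73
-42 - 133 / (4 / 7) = -1099 / 4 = -274.75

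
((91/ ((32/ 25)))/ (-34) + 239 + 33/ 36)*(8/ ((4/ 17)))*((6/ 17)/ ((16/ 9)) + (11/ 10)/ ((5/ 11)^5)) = 460004.41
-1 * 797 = -797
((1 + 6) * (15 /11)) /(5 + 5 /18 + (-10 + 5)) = 378 /11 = 34.36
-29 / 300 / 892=-29 / 267600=-0.00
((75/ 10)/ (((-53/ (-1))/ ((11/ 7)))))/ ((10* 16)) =33/ 23744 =0.00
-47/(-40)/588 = 47/23520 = 0.00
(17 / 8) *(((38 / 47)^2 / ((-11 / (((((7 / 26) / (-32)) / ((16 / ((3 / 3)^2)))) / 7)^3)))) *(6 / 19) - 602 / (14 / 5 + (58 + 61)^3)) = -0.00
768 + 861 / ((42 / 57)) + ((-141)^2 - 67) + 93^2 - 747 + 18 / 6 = 59311 / 2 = 29655.50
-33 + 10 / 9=-287 / 9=-31.89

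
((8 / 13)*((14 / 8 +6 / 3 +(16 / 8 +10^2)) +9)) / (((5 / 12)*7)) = 11016 / 455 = 24.21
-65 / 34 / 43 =-65 / 1462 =-0.04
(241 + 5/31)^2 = 55890576/961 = 58158.77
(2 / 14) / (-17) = -1 / 119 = -0.01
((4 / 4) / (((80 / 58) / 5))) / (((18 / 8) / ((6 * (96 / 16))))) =58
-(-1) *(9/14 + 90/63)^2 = 841/196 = 4.29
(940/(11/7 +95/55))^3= 47398625659000/2048383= 23139532.82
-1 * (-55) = 55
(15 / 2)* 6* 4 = 180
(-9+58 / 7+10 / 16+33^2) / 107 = 60979 / 5992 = 10.18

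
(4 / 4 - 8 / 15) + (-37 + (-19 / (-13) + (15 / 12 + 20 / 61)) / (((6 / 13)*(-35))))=-36.72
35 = 35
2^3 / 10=4 / 5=0.80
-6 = -6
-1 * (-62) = 62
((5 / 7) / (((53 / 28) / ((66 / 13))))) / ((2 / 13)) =12.45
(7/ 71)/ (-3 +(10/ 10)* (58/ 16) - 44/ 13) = -104/ 2911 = -0.04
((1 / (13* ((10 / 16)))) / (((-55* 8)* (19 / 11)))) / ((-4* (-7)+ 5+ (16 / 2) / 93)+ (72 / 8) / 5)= -93 / 20034170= -0.00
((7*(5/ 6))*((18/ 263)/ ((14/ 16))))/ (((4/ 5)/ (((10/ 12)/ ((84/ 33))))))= 1375/ 7364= 0.19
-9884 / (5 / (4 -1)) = -29652 / 5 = -5930.40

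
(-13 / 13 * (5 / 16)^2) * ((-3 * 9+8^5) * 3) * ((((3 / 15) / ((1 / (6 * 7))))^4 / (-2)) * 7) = 167146938.55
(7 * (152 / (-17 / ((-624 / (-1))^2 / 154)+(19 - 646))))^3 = -8888785681014643142688768 / 1819006055644304708669125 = -4.89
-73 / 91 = -0.80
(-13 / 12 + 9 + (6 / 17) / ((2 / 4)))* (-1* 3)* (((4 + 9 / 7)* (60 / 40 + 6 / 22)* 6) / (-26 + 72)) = -7614711 / 240856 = -31.62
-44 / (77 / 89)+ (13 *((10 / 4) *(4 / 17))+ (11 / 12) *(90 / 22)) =-39.46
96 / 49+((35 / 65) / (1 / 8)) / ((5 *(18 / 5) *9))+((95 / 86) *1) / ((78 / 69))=26295385 / 8874684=2.96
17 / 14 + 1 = 31 / 14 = 2.21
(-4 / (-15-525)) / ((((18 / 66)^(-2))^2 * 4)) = 3 / 292820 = 0.00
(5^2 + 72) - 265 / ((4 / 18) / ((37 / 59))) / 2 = -65353 / 236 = -276.92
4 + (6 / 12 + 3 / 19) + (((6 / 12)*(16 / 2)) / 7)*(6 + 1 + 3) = 2759 / 266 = 10.37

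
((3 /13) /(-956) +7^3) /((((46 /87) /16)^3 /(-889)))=-319421796159586176 /37802869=-8449670742.18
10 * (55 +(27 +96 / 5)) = 1012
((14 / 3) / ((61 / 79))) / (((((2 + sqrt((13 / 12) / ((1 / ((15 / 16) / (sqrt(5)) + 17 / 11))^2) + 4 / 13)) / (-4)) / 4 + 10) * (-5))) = 1106 / (183 * (-395 / 8 + 5 * sqrt(4 / 13 + 13 * (3 * sqrt(5) / 16 + 17 / 11)^2 / 12) / 16)) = -0.12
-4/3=-1.33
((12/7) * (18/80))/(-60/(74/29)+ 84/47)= -5217/293860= -0.02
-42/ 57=-14/ 19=-0.74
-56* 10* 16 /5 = -1792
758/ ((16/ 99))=37521/ 8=4690.12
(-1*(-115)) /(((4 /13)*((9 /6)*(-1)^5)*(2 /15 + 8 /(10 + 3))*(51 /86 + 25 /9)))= -37606725 /380914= -98.73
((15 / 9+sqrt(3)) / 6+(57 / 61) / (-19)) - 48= -52453 / 1098+sqrt(3) / 6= -47.48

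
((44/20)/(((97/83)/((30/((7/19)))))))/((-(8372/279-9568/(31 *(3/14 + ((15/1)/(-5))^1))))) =-1.09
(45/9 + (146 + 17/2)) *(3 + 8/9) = 11165/18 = 620.28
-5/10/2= -1/4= -0.25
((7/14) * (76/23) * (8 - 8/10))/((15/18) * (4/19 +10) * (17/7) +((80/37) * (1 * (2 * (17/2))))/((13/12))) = 262545192/1204915375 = 0.22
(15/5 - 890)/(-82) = 887/82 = 10.82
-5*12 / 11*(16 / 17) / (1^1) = -960 / 187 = -5.13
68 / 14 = 34 / 7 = 4.86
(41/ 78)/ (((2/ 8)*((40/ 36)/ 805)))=19803/ 13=1523.31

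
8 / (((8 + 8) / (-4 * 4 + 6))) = -5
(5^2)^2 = 625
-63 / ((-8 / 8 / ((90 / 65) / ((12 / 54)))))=5103 / 13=392.54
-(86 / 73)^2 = -7396 / 5329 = -1.39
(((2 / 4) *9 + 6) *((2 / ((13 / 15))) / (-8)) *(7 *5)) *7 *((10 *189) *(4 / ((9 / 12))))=-97240500 / 13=-7480038.46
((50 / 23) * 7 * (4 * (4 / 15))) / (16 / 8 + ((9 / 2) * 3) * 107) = 2240 / 199617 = 0.01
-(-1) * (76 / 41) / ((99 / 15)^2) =1900 / 44649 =0.04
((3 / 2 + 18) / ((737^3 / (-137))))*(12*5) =-160290 / 400315553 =-0.00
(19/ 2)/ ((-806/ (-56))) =266/ 403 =0.66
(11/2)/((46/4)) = 11/23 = 0.48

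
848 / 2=424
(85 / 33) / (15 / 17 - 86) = -1445 / 47751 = -0.03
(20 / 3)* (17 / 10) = 34 / 3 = 11.33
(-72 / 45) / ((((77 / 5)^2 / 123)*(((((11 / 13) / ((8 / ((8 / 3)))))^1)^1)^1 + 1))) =-19188 / 29645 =-0.65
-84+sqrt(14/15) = -84+sqrt(210)/15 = -83.03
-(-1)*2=2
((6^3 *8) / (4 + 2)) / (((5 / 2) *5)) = 576 / 25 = 23.04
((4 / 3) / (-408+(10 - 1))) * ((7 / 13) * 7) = -28 / 2223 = -0.01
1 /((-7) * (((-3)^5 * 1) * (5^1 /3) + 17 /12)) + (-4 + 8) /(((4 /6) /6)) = 1220448 /33901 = 36.00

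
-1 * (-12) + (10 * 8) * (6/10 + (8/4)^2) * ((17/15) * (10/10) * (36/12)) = 6316/5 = 1263.20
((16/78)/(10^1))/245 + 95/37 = 4538773/1767675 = 2.57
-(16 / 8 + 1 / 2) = -5 / 2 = -2.50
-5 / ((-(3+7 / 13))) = 65 / 46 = 1.41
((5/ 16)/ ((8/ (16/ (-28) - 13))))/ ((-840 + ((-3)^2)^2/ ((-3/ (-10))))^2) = -0.00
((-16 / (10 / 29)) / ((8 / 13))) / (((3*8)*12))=-377 / 1440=-0.26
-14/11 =-1.27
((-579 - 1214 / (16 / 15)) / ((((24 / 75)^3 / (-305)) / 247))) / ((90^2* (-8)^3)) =-951.91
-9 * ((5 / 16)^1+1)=-189 / 16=-11.81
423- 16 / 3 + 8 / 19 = 23831 / 57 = 418.09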